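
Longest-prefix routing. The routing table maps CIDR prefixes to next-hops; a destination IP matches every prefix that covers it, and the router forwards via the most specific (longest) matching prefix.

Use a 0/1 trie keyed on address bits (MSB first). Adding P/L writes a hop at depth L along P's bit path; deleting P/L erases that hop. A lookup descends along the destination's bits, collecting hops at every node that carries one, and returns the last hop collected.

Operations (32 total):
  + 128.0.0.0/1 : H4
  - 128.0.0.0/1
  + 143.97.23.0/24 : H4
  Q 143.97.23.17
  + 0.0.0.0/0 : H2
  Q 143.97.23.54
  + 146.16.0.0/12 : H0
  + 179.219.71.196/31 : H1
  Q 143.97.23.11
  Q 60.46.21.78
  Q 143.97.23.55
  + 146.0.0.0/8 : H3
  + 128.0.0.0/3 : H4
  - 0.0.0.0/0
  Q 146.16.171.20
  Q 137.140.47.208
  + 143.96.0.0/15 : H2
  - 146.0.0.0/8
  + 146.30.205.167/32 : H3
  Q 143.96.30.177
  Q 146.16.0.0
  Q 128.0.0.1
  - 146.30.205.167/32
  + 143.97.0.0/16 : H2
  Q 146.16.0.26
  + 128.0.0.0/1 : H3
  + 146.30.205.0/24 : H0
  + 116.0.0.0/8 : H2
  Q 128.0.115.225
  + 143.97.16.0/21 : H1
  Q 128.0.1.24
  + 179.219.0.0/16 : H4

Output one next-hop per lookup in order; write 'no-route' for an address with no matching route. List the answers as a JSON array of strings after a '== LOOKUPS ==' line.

Trace:
  + 128.0.0.0/1 (H4) depth=1
  - 128.0.0.0/1 clear@1
  + 143.97.23.0/24 (H4) depth=24
  lookup 143.97.23.17: bits 100011110110000100010111 walk d0:-→d1:-→d2:-→d3:-→d4:-→d5:-→d6:-→d7:-→d8:-→d9:-→d10:-→d11:-→d12:-→d13:-→d14:-→d15:-→d16:-→d17:-→d18:-→d19:-→d20:-→d21:-→d22:-→d23:-→d24:H4 -> H4
  + 0.0.0.0/0 (H2) depth=0
  lookup 143.97.23.54: bits 100011110110000100010111 walk d0:H2→d1:-→d2:-→d3:-→d4:-→d5:-→d6:-→d7:-→d8:-→d9:-→d10:-→d11:-→d12:-→d13:-→d14:-→d15:-→d16:-→d17:-→d18:-→d19:-→d20:-→d21:-→d22:-→d23:-→d24:H4 -> H4
  + 146.16.0.0/12 (H0) depth=12
  + 179.219.71.196/31 (H1) depth=31
  lookup 143.97.23.11: bits 100011110110000100010111 walk d0:H2→d1:-→d2:-→d3:-→d4:-→d5:-→d6:-→d7:-→d8:-→d9:-→d10:-→d11:-→d12:-→d13:-→d14:-→d15:-→d16:-→d17:-→d18:-→d19:-→d20:-→d21:-→d22:-→d23:-→d24:H4 -> H4
  lookup 60.46.21.78: bits ε walk d0:H2 -> H2
  lookup 143.97.23.55: bits 100011110110000100010111 walk d0:H2→d1:-→d2:-→d3:-→d4:-→d5:-→d6:-→d7:-→d8:-→d9:-→d10:-→d11:-→d12:-→d13:-→d14:-→d15:-→d16:-→d17:-→d18:-→d19:-→d20:-→d21:-→d22:-→d23:-→d24:H4 -> H4
  + 146.0.0.0/8 (H3) depth=8
  + 128.0.0.0/3 (H4) depth=3
  - 0.0.0.0/0 clear@0
  lookup 146.16.171.20: bits 100100100001 walk d0:-→d1:-→d2:-→d3:H4→d4:-→d5:-→d6:-→d7:-→d8:H3→d9:-→d10:-→d11:-→d12:H0 -> H0
  lookup 137.140.47.208: bits 10001 walk d0:-→d1:-→d2:-→d3:H4→d4:-→d5:- -> H4
  + 143.96.0.0/15 (H2) depth=15
  - 146.0.0.0/8 clear@8
  + 146.30.205.167/32 (H3) depth=32
  lookup 143.96.30.177: bits 100011110110000 walk d0:-→d1:-→d2:-→d3:H4→d4:-→d5:-→d6:-→d7:-→d8:-→d9:-→d10:-→d11:-→d12:-→d13:-→d14:-→d15:H2 -> H2
  lookup 146.16.0.0: bits 100100100001 walk d0:-→d1:-→d2:-→d3:H4→d4:-→d5:-→d6:-→d7:-→d8:-→d9:-→d10:-→d11:-→d12:H0 -> H0
  lookup 128.0.0.1: bits 1000 walk d0:-→d1:-→d2:-→d3:H4→d4:- -> H4
  - 146.30.205.167/32 clear@32
  + 143.97.0.0/16 (H2) depth=16
  lookup 146.16.0.26: bits 100100100001 walk d0:-→d1:-→d2:-→d3:H4→d4:-→d5:-→d6:-→d7:-→d8:-→d9:-→d10:-→d11:-→d12:H0 -> H0
  + 128.0.0.0/1 (H3) depth=1
  + 146.30.205.0/24 (H0) depth=24
  + 116.0.0.0/8 (H2) depth=8
  lookup 128.0.115.225: bits 1000 walk d0:-→d1:H3→d2:-→d3:H4→d4:- -> H4
  + 143.97.16.0/21 (H1) depth=21
  lookup 128.0.1.24: bits 1000 walk d0:-→d1:H3→d2:-→d3:H4→d4:- -> H4
  + 179.219.0.0/16 (H4) depth=16

== LOOKUPS ==
["H4","H4","H4","H2","H4","H0","H4","H2","H0","H4","H0","H4","H4"]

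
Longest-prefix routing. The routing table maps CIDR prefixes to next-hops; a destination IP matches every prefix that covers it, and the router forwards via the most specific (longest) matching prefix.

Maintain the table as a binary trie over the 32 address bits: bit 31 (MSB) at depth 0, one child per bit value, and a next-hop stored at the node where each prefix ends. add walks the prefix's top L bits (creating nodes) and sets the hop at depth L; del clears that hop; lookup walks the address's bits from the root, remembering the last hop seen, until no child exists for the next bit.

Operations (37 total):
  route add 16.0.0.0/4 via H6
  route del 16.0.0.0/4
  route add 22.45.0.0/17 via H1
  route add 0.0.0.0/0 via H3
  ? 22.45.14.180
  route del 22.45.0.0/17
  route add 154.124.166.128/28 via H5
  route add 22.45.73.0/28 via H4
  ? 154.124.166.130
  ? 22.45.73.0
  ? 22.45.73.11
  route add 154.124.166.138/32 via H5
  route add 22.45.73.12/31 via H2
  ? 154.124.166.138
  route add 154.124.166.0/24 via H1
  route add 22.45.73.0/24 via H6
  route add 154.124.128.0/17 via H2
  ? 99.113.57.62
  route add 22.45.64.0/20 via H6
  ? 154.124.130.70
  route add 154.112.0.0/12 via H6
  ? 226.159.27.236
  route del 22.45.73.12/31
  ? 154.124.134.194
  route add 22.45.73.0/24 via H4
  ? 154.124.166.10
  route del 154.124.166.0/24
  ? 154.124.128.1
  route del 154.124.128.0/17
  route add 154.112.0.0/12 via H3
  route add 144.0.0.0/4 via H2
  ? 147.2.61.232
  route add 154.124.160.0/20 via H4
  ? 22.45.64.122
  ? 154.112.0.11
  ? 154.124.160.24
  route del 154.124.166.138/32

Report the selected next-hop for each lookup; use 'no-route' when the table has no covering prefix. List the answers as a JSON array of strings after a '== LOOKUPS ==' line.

Trace:
  add 16.0.0.0/4 -> H6 at depth 4
  del 16.0.0.0/4 (clear depth 4)
  add 22.45.0.0/17 -> H1 at depth 17
  add 0.0.0.0/0 -> H3 at depth 0
  lookup 22.45.14.180: bits 00010110001011010 walk d0:H3→d1:-→d2:-→d3:-→d4:-→d5:-→d6:-→d7:-→d8:-→d9:-→d10:-→d11:-→d12:-→d13:-→d14:-→d15:-→d16:-→d17:H1 -> H1
  del 22.45.0.0/17 (clear depth 17)
  add 154.124.166.128/28 -> H5 at depth 28
  add 22.45.73.0/28 -> H4 at depth 28
  lookup 154.124.166.130: bits 1001101001111100101001101000 walk d0:H3→d1:-→d2:-→d3:-→d4:-→d5:-→d6:-→d7:-→d8:-→d9:-→d10:-→d11:-→d12:-→d13:-→d14:-→d15:-→d16:-→d17:-→d18:-→d19:-→d20:-→d21:-→d22:-→d23:-→d24:-→d25:-→d26:-→d27:-→d28:H5 -> H5
  lookup 22.45.73.0: bits 0001011000101101010010010000 walk d0:H3→d1:-→d2:-→d3:-→d4:-→d5:-→d6:-→d7:-→d8:-→d9:-→d10:-→d11:-→d12:-→d13:-→d14:-→d15:-→d16:-→d17:-→d18:-→d19:-→d20:-→d21:-→d22:-→d23:-→d24:-→d25:-→d26:-→d27:-→d28:H4 -> H4
  lookup 22.45.73.11: bits 0001011000101101010010010000 walk d0:H3→d1:-→d2:-→d3:-→d4:-→d5:-→d6:-→d7:-→d8:-→d9:-→d10:-→d11:-→d12:-→d13:-→d14:-→d15:-→d16:-→d17:-→d18:-→d19:-→d20:-→d21:-→d22:-→d23:-→d24:-→d25:-→d26:-→d27:-→d28:H4 -> H4
  add 154.124.166.138/32 -> H5 at depth 32
  add 22.45.73.12/31 -> H2 at depth 31
  lookup 154.124.166.138: bits 10011010011111001010011010001010 walk d0:H3→d1:-→d2:-→d3:-→d4:-→d5:-→d6:-→d7:-→d8:-→d9:-→d10:-→d11:-→d12:-→d13:-→d14:-→d15:-→d16:-→d17:-→d18:-→d19:-→d20:-→d21:-→d22:-→d23:-→d24:-→d25:-→d26:-→d27:-→d28:H5→d29:-→d30:-→d31:-→d32:H5 -> H5
  add 154.124.166.0/24 -> H1 at depth 24
  add 22.45.73.0/24 -> H6 at depth 24
  add 154.124.128.0/17 -> H2 at depth 17
  lookup 99.113.57.62: bits 0 walk d0:H3→d1:- -> H3
  add 22.45.64.0/20 -> H6 at depth 20
  lookup 154.124.130.70: bits 100110100111110010 walk d0:H3→d1:-→d2:-→d3:-→d4:-→d5:-→d6:-→d7:-→d8:-→d9:-→d10:-→d11:-→d12:-→d13:-→d14:-→d15:-→d16:-→d17:H2→d18:- -> H2
  add 154.112.0.0/12 -> H6 at depth 12
  lookup 226.159.27.236: bits 1 walk d0:H3→d1:- -> H3
  del 22.45.73.12/31 (clear depth 31)
  lookup 154.124.134.194: bits 100110100111110010 walk d0:H3→d1:-→d2:-→d3:-→d4:-→d5:-→d6:-→d7:-→d8:-→d9:-→d10:-→d11:-→d12:H6→d13:-→d14:-→d15:-→d16:-→d17:H2→d18:- -> H2
  add 22.45.73.0/24 -> H4 at depth 24
  lookup 154.124.166.10: bits 100110100111110010100110 walk d0:H3→d1:-→d2:-→d3:-→d4:-→d5:-→d6:-→d7:-→d8:-→d9:-→d10:-→d11:-→d12:H6→d13:-→d14:-→d15:-→d16:-→d17:H2→d18:-→d19:-→d20:-→d21:-→d22:-→d23:-→d24:H1 -> H1
  del 154.124.166.0/24 (clear depth 24)
  lookup 154.124.128.1: bits 100110100111110010 walk d0:H3→d1:-→d2:-→d3:-→d4:-→d5:-→d6:-→d7:-→d8:-→d9:-→d10:-→d11:-→d12:H6→d13:-→d14:-→d15:-→d16:-→d17:H2→d18:- -> H2
  del 154.124.128.0/17 (clear depth 17)
  add 154.112.0.0/12 -> H3 at depth 12
  add 144.0.0.0/4 -> H2 at depth 4
  lookup 147.2.61.232: bits 1001 walk d0:H3→d1:-→d2:-→d3:-→d4:H2 -> H2
  add 154.124.160.0/20 -> H4 at depth 20
  lookup 22.45.64.122: bits 00010110001011010100 walk d0:H3→d1:-→d2:-→d3:-→d4:-→d5:-→d6:-→d7:-→d8:-→d9:-→d10:-→d11:-→d12:-→d13:-→d14:-→d15:-→d16:-→d17:-→d18:-→d19:-→d20:H6 -> H6
  lookup 154.112.0.11: bits 100110100111 walk d0:H3→d1:-→d2:-→d3:-→d4:H2→d5:-→d6:-→d7:-→d8:-→d9:-→d10:-→d11:-→d12:H3 -> H3
  lookup 154.124.160.24: bits 100110100111110010100 walk d0:H3→d1:-→d2:-→d3:-→d4:H2→d5:-→d6:-→d7:-→d8:-→d9:-→d10:-→d11:-→d12:H3→d13:-→d14:-→d15:-→d16:-→d17:-→d18:-→d19:-→d20:H4→d21:- -> H4
  del 154.124.166.138/32 (clear depth 32)

== LOOKUPS ==
["H1","H5","H4","H4","H5","H3","H2","H3","H2","H1","H2","H2","H6","H3","H4"]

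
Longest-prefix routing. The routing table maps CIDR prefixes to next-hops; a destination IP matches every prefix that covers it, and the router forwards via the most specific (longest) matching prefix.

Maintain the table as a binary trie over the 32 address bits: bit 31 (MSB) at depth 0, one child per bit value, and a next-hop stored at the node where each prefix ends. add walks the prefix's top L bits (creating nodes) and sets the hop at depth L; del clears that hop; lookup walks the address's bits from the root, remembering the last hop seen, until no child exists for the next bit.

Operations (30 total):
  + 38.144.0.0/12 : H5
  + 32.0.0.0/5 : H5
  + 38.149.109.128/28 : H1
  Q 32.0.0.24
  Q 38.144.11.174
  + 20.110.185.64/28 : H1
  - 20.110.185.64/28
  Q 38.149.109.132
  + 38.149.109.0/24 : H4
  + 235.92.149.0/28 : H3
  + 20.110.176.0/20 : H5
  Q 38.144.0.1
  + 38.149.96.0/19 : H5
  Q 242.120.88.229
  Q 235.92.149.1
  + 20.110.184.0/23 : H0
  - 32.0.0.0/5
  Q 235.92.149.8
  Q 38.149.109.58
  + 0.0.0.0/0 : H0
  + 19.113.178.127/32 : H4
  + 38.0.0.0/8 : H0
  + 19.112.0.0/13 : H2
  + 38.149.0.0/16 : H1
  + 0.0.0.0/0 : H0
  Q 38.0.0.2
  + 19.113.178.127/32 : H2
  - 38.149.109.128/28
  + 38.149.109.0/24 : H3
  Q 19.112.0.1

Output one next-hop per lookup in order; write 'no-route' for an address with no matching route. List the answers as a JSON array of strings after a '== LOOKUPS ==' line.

Apply in order:
  add 38.144.0.0/12 -> H5 at depth 12
  add 32.0.0.0/5 -> H5 at depth 5
  add 38.149.109.128/28 -> H1 at depth 28
  ? 32.0.0.24  path d0:-→d1:-→d2:-→d3:-→d4:-→d5:H5  best=H5
  ? 38.144.11.174  path d0:-→d1:-→d2:-→d3:-→d4:-→d5:H5→d6:-→d7:-→d8:-→d9:-→d10:-→d11:-→d12:H5→d13:-  best=H5
  add 20.110.185.64/28 -> H1 at depth 28
  - 20.110.185.64/28 clear@28
  ? 38.149.109.132  path d0:-→d1:-→d2:-→d3:-→d4:-→d5:H5→d6:-→d7:-→d8:-→d9:-→d10:-→d11:-→d12:H5→d13:-→d14:-→d15:-→d16:-→d17:-→d18:-→d19:-→d20:-→d21:-→d22:-→d23:-→d24:-→d25:-→d26:-→d27:-→d28:H1  best=H1
  add 38.149.109.0/24 -> H4 at depth 24
  add 235.92.149.0/28 -> H3 at depth 28
  add 20.110.176.0/20 -> H5 at depth 20
  ? 38.144.0.1  path d0:-→d1:-→d2:-→d3:-→d4:-→d5:H5→d6:-→d7:-→d8:-→d9:-→d10:-→d11:-→d12:H5→d13:-  best=H5
  add 38.149.96.0/19 -> H5 at depth 19
  ? 242.120.88.229  path d0:-→d1:-→d2:-→d3:-  best=no-route
  ? 235.92.149.1  path d0:-→d1:-→d2:-→d3:-→d4:-→d5:-→d6:-→d7:-→d8:-→d9:-→d10:-→d11:-→d12:-→d13:-→d14:-→d15:-→d16:-→d17:-→d18:-→d19:-→d20:-→d21:-→d22:-→d23:-→d24:-→d25:-→d26:-→d27:-→d28:H3  best=H3
  add 20.110.184.0/23 -> H0 at depth 23
  - 32.0.0.0/5 clear@5
  ? 235.92.149.8  path d0:-→d1:-→d2:-→d3:-→d4:-→d5:-→d6:-→d7:-→d8:-→d9:-→d10:-→d11:-→d12:-→d13:-→d14:-→d15:-→d16:-→d17:-→d18:-→d19:-→d20:-→d21:-→d22:-→d23:-→d24:-→d25:-→d26:-→d27:-→d28:H3  best=H3
  ? 38.149.109.58  path d0:-→d1:-→d2:-→d3:-→d4:-→d5:-→d6:-→d7:-→d8:-→d9:-→d10:-→d11:-→d12:H5→d13:-→d14:-→d15:-→d16:-→d17:-→d18:-→d19:H5→d20:-→d21:-→d22:-→d23:-→d24:H4  best=H4
  add 0.0.0.0/0 -> H0 at depth 0
  add 19.113.178.127/32 -> H4 at depth 32
  add 38.0.0.0/8 -> H0 at depth 8
  add 19.112.0.0/13 -> H2 at depth 13
  add 38.149.0.0/16 -> H1 at depth 16
  add 0.0.0.0/0 -> H0 at depth 0
  ? 38.0.0.2  path d0:H0→d1:-→d2:-→d3:-→d4:-→d5:-→d6:-→d7:-→d8:H0  best=H0
  add 19.113.178.127/32 -> H2 at depth 32
  - 38.149.109.128/28 clear@28
  add 38.149.109.0/24 -> H3 at depth 24
  ? 19.112.0.1  path d0:H0→d1:-→d2:-→d3:-→d4:-→d5:-→d6:-→d7:-→d8:-→d9:-→d10:-→d11:-→d12:-→d13:H2→d14:-→d15:-  best=H2

== LOOKUPS ==
["H5","H5","H1","H5","no-route","H3","H3","H4","H0","H2"]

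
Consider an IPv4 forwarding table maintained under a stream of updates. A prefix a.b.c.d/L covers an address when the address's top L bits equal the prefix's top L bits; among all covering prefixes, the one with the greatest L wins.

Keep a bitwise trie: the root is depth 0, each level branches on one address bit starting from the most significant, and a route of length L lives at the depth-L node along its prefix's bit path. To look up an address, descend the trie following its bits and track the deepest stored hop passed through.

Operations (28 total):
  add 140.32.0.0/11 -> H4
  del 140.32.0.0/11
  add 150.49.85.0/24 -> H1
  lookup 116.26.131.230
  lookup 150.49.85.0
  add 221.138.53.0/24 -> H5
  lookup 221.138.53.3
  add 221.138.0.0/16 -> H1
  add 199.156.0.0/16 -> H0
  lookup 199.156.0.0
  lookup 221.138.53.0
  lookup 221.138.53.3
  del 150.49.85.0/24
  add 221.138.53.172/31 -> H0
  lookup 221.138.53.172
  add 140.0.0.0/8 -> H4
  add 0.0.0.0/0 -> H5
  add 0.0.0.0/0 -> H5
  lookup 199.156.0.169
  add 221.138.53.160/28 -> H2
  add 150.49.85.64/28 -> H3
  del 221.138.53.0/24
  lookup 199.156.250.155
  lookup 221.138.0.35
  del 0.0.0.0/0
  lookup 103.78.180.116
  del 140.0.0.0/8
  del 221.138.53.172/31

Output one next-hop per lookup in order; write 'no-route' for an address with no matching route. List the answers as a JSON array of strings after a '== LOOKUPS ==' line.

Apply in order:
  + 140.32.0.0/11 (H4) depth=11
  del 140.32.0.0/11 (clear depth 11)
  + 150.49.85.0/24 (H1) depth=24
  lookup 116.26.131.230: bits ε walk d0:- -> no-route
  lookup 150.49.85.0: bits 100101100011000101010101 walk d0:-→d1:-→d2:-→d3:-→d4:-→d5:-→d6:-→d7:-→d8:-→d9:-→d10:-→d11:-→d12:-→d13:-→d14:-→d15:-→d16:-→d17:-→d18:-→d19:-→d20:-→d21:-→d22:-→d23:-→d24:H1 -> H1
  + 221.138.53.0/24 (H5) depth=24
  lookup 221.138.53.3: bits 110111011000101000110101 walk d0:-→d1:-→d2:-→d3:-→d4:-→d5:-→d6:-→d7:-→d8:-→d9:-→d10:-→d11:-→d12:-→d13:-→d14:-→d15:-→d16:-→d17:-→d18:-→d19:-→d20:-→d21:-→d22:-→d23:-→d24:H5 -> H5
  + 221.138.0.0/16 (H1) depth=16
  + 199.156.0.0/16 (H0) depth=16
  lookup 199.156.0.0: bits 1100011110011100 walk d0:-→d1:-→d2:-→d3:-→d4:-→d5:-→d6:-→d7:-→d8:-→d9:-→d10:-→d11:-→d12:-→d13:-→d14:-→d15:-→d16:H0 -> H0
  lookup 221.138.53.0: bits 110111011000101000110101 walk d0:-→d1:-→d2:-→d3:-→d4:-→d5:-→d6:-→d7:-→d8:-→d9:-→d10:-→d11:-→d12:-→d13:-→d14:-→d15:-→d16:H1→d17:-→d18:-→d19:-→d20:-→d21:-→d22:-→d23:-→d24:H5 -> H5
  lookup 221.138.53.3: bits 110111011000101000110101 walk d0:-→d1:-→d2:-→d3:-→d4:-→d5:-→d6:-→d7:-→d8:-→d9:-→d10:-→d11:-→d12:-→d13:-→d14:-→d15:-→d16:H1→d17:-→d18:-→d19:-→d20:-→d21:-→d22:-→d23:-→d24:H5 -> H5
  del 150.49.85.0/24 (clear depth 24)
  + 221.138.53.172/31 (H0) depth=31
  lookup 221.138.53.172: bits 1101110110001010001101011010110 walk d0:-→d1:-→d2:-→d3:-→d4:-→d5:-→d6:-→d7:-→d8:-→d9:-→d10:-→d11:-→d12:-→d13:-→d14:-→d15:-→d16:H1→d17:-→d18:-→d19:-→d20:-→d21:-→d22:-→d23:-→d24:H5→d25:-→d26:-→d27:-→d28:-→d29:-→d30:-→d31:H0 -> H0
  + 140.0.0.0/8 (H4) depth=8
  + 0.0.0.0/0 (H5) depth=0
  + 0.0.0.0/0 (H5) depth=0
  lookup 199.156.0.169: bits 1100011110011100 walk d0:H5→d1:-→d2:-→d3:-→d4:-→d5:-→d6:-→d7:-→d8:-→d9:-→d10:-→d11:-→d12:-→d13:-→d14:-→d15:-→d16:H0 -> H0
  + 221.138.53.160/28 (H2) depth=28
  + 150.49.85.64/28 (H3) depth=28
  del 221.138.53.0/24 (clear depth 24)
  lookup 199.156.250.155: bits 1100011110011100 walk d0:H5→d1:-→d2:-→d3:-→d4:-→d5:-→d6:-→d7:-→d8:-→d9:-→d10:-→d11:-→d12:-→d13:-→d14:-→d15:-→d16:H0 -> H0
  lookup 221.138.0.35: bits 110111011000101000 walk d0:H5→d1:-→d2:-→d3:-→d4:-→d5:-→d6:-→d7:-→d8:-→d9:-→d10:-→d11:-→d12:-→d13:-→d14:-→d15:-→d16:H1→d17:-→d18:- -> H1
  del 0.0.0.0/0 (clear depth 0)
  lookup 103.78.180.116: bits ε walk d0:- -> no-route
  del 140.0.0.0/8 (clear depth 8)
  del 221.138.53.172/31 (clear depth 31)

== LOOKUPS ==
["no-route","H1","H5","H0","H5","H5","H0","H0","H0","H1","no-route"]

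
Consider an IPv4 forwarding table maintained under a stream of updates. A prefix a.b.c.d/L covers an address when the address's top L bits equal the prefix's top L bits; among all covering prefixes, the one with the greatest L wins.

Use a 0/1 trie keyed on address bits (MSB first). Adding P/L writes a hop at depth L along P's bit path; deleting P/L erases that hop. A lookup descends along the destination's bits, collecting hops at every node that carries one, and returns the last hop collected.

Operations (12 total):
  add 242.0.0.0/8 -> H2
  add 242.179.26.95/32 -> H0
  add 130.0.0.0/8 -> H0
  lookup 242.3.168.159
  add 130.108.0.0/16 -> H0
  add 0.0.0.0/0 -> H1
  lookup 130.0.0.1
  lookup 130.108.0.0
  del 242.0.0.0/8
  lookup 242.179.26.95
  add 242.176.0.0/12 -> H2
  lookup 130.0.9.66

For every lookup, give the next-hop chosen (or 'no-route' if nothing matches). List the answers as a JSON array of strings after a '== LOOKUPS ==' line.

Apply in order:
  + 242.0.0.0/8 (H2) depth=8
  + 242.179.26.95/32 (H0) depth=32
  + 130.0.0.0/8 (H0) depth=8
  lookup 242.3.168.159: bits 11110010 walk d0:-→d1:-→d2:-→d3:-→d4:-→d5:-→d6:-→d7:-→d8:H2 -> H2
  + 130.108.0.0/16 (H0) depth=16
  + 0.0.0.0/0 (H1) depth=0
  lookup 130.0.0.1: bits 100000100 walk d0:H1→d1:-→d2:-→d3:-→d4:-→d5:-→d6:-→d7:-→d8:H0→d9:- -> H0
  lookup 130.108.0.0: bits 1000001001101100 walk d0:H1→d1:-→d2:-→d3:-→d4:-→d5:-→d6:-→d7:-→d8:H0→d9:-→d10:-→d11:-→d12:-→d13:-→d14:-→d15:-→d16:H0 -> H0
  - 242.0.0.0/8 clear@8
  lookup 242.179.26.95: bits 11110010101100110001101001011111 walk d0:H1→d1:-→d2:-→d3:-→d4:-→d5:-→d6:-→d7:-→d8:-→d9:-→d10:-→d11:-→d12:-→d13:-→d14:-→d15:-→d16:-→d17:-→d18:-→d19:-→d20:-→d21:-→d22:-→d23:-→d24:-→d25:-→d26:-→d27:-→d28:-→d29:-→d30:-→d31:-→d32:H0 -> H0
  + 242.176.0.0/12 (H2) depth=12
  lookup 130.0.9.66: bits 100000100 walk d0:H1→d1:-→d2:-→d3:-→d4:-→d5:-→d6:-→d7:-→d8:H0→d9:- -> H0

== LOOKUPS ==
["H2","H0","H0","H0","H0"]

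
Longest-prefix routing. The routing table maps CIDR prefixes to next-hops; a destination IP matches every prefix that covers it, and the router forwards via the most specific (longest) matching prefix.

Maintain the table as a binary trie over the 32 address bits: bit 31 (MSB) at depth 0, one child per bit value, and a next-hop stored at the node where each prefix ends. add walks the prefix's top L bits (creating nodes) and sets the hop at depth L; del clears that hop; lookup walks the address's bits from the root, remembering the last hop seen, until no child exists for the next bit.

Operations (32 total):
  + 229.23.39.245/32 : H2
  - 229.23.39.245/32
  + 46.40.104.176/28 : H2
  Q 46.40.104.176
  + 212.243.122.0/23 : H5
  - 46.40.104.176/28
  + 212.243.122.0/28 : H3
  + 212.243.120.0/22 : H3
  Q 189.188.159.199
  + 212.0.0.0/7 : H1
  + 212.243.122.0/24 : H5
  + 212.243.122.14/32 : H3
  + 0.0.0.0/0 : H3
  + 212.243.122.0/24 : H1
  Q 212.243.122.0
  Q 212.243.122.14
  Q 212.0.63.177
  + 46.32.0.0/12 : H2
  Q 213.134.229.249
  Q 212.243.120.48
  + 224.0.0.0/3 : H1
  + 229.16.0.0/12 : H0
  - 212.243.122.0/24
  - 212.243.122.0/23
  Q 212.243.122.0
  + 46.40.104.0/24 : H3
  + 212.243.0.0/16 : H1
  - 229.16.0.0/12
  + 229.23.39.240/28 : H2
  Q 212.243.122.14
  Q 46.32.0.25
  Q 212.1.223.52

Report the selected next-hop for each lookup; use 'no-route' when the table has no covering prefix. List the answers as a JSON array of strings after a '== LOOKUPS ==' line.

Apply in order:
  + 229.23.39.245/32 (H2) depth=32
  - 229.23.39.245/32 clear@32
  + 46.40.104.176/28 (H2) depth=28
  lookup 46.40.104.176: bits 0010111000101000011010001011 walk d0:-→d1:-→d2:-→d3:-→d4:-→d5:-→d6:-→d7:-→d8:-→d9:-→d10:-→d11:-→d12:-→d13:-→d14:-→d15:-→d16:-→d17:-→d18:-→d19:-→d20:-→d21:-→d22:-→d23:-→d24:-→d25:-→d26:-→d27:-→d28:H2 -> H2
  + 212.243.122.0/23 (H5) depth=23
  - 46.40.104.176/28 clear@28
  + 212.243.122.0/28 (H3) depth=28
  + 212.243.120.0/22 (H3) depth=22
  lookup 189.188.159.199: bits 1 walk d0:-→d1:- -> no-route
  + 212.0.0.0/7 (H1) depth=7
  + 212.243.122.0/24 (H5) depth=24
  + 212.243.122.14/32 (H3) depth=32
  + 0.0.0.0/0 (H3) depth=0
  + 212.243.122.0/24 (H1) depth=24
  lookup 212.243.122.0: bits 1101010011110011011110100000 walk d0:H3→d1:-→d2:-→d3:-→d4:-→d5:-→d6:-→d7:H1→d8:-→d9:-→d10:-→d11:-→d12:-→d13:-→d14:-→d15:-→d16:-→d17:-→d18:-→d19:-→d20:-→d21:-→d22:H3→d23:H5→d24:H1→d25:-→d26:-→d27:-→d28:H3 -> H3
  lookup 212.243.122.14: bits 11010100111100110111101000001110 walk d0:H3→d1:-→d2:-→d3:-→d4:-→d5:-→d6:-→d7:H1→d8:-→d9:-→d10:-→d11:-→d12:-→d13:-→d14:-→d15:-→d16:-→d17:-→d18:-→d19:-→d20:-→d21:-→d22:H3→d23:H5→d24:H1→d25:-→d26:-→d27:-→d28:H3→d29:-→d30:-→d31:-→d32:H3 -> H3
  lookup 212.0.63.177: bits 11010100 walk d0:H3→d1:-→d2:-→d3:-→d4:-→d5:-→d6:-→d7:H1→d8:- -> H1
  + 46.32.0.0/12 (H2) depth=12
  lookup 213.134.229.249: bits 1101010 walk d0:H3→d1:-→d2:-→d3:-→d4:-→d5:-→d6:-→d7:H1 -> H1
  lookup 212.243.120.48: bits 1101010011110011011110 walk d0:H3→d1:-→d2:-→d3:-→d4:-→d5:-→d6:-→d7:H1→d8:-→d9:-→d10:-→d11:-→d12:-→d13:-→d14:-→d15:-→d16:-→d17:-→d18:-→d19:-→d20:-→d21:-→d22:H3 -> H3
  + 224.0.0.0/3 (H1) depth=3
  + 229.16.0.0/12 (H0) depth=12
  - 212.243.122.0/24 clear@24
  - 212.243.122.0/23 clear@23
  lookup 212.243.122.0: bits 1101010011110011011110100000 walk d0:H3→d1:-→d2:-→d3:-→d4:-→d5:-→d6:-→d7:H1→d8:-→d9:-→d10:-→d11:-→d12:-→d13:-→d14:-→d15:-→d16:-→d17:-→d18:-→d19:-→d20:-→d21:-→d22:H3→d23:-→d24:-→d25:-→d26:-→d27:-→d28:H3 -> H3
  + 46.40.104.0/24 (H3) depth=24
  + 212.243.0.0/16 (H1) depth=16
  - 229.16.0.0/12 clear@12
  + 229.23.39.240/28 (H2) depth=28
  lookup 212.243.122.14: bits 11010100111100110111101000001110 walk d0:H3→d1:-→d2:-→d3:-→d4:-→d5:-→d6:-→d7:H1→d8:-→d9:-→d10:-→d11:-→d12:-→d13:-→d14:-→d15:-→d16:H1→d17:-→d18:-→d19:-→d20:-→d21:-→d22:H3→d23:-→d24:-→d25:-→d26:-→d27:-→d28:H3→d29:-→d30:-→d31:-→d32:H3 -> H3
  lookup 46.32.0.25: bits 001011100010 walk d0:H3→d1:-→d2:-→d3:-→d4:-→d5:-→d6:-→d7:-→d8:-→d9:-→d10:-→d11:-→d12:H2 -> H2
  lookup 212.1.223.52: bits 11010100 walk d0:H3→d1:-→d2:-→d3:-→d4:-→d5:-→d6:-→d7:H1→d8:- -> H1

== LOOKUPS ==
["H2","no-route","H3","H3","H1","H1","H3","H3","H3","H2","H1"]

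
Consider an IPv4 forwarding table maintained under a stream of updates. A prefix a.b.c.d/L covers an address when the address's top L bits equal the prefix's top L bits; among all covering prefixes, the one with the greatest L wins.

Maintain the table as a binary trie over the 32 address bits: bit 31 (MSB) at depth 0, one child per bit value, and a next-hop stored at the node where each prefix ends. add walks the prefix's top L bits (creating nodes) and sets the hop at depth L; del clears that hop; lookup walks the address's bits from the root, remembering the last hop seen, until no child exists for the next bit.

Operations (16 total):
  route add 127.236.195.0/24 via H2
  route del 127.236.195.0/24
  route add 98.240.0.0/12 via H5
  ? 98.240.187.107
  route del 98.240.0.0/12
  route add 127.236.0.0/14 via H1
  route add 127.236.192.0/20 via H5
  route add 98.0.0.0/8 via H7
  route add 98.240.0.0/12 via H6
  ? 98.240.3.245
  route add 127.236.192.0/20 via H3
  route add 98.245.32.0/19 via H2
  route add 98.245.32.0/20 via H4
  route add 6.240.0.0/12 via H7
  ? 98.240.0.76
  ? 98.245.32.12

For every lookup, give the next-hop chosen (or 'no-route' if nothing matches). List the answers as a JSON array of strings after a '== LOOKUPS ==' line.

Trace:
  + 127.236.195.0/24 (H2) depth=24
  del 127.236.195.0/24 (clear depth 24)
  + 98.240.0.0/12 (H5) depth=12
  Q 98.240.187.107: descend 011000101111 ; hops seen [H5] ; pick H5
  del 98.240.0.0/12 (clear depth 12)
  + 127.236.0.0/14 (H1) depth=14
  + 127.236.192.0/20 (H5) depth=20
  + 98.0.0.0/8 (H7) depth=8
  + 98.240.0.0/12 (H6) depth=12
  Q 98.240.3.245: descend 011000101111 ; hops seen [H7,H6] ; pick H6
  + 127.236.192.0/20 (H3) depth=20
  + 98.245.32.0/19 (H2) depth=19
  + 98.245.32.0/20 (H4) depth=20
  + 6.240.0.0/12 (H7) depth=12
  Q 98.240.0.76: descend 0110001011110 ; hops seen [H7,H6] ; pick H6
  Q 98.245.32.12: descend 01100010111101010010 ; hops seen [H7,H6,H2,H4] ; pick H4

== LOOKUPS ==
["H5","H6","H6","H4"]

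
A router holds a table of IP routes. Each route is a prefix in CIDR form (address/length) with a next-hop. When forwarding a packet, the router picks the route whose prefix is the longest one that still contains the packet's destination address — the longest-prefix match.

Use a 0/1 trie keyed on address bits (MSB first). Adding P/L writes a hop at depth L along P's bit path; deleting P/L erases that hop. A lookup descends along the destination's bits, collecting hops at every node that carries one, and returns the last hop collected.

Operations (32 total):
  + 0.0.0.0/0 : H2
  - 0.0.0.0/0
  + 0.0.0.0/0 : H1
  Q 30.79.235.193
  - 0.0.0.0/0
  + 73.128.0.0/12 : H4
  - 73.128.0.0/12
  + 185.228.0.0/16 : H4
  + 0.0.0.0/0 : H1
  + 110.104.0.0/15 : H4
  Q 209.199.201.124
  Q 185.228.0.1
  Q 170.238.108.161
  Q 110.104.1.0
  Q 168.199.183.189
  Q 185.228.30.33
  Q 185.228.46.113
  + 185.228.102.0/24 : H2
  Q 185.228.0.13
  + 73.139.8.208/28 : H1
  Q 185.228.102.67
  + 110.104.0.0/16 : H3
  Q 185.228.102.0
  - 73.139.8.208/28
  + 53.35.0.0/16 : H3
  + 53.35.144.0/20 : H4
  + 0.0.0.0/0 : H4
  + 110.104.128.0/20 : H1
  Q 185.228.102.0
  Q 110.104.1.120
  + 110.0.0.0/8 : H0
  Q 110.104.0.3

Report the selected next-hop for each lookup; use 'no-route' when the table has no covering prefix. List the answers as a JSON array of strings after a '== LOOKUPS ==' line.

Process each operation:
  add 0.0.0.0/0 -> H2 at depth 0
  del 0.0.0.0/0 (clear depth 0)
  add 0.0.0.0/0 -> H1 at depth 0
  lookup 30.79.235.193: bits ε walk d0:H1 -> H1
  del 0.0.0.0/0 (clear depth 0)
  add 73.128.0.0/12 -> H4 at depth 12
  del 73.128.0.0/12 (clear depth 12)
  add 185.228.0.0/16 -> H4 at depth 16
  add 0.0.0.0/0 -> H1 at depth 0
  add 110.104.0.0/15 -> H4 at depth 15
  lookup 209.199.201.124: bits 1 walk d0:H1→d1:- -> H1
  lookup 185.228.0.1: bits 1011100111100100 walk d0:H1→d1:-→d2:-→d3:-→d4:-→d5:-→d6:-→d7:-→d8:-→d9:-→d10:-→d11:-→d12:-→d13:-→d14:-→d15:-→d16:H4 -> H4
  lookup 170.238.108.161: bits 101 walk d0:H1→d1:-→d2:-→d3:- -> H1
  lookup 110.104.1.0: bits 011011100110100 walk d0:H1→d1:-→d2:-→d3:-→d4:-→d5:-→d6:-→d7:-→d8:-→d9:-→d10:-→d11:-→d12:-→d13:-→d14:-→d15:H4 -> H4
  lookup 168.199.183.189: bits 101 walk d0:H1→d1:-→d2:-→d3:- -> H1
  lookup 185.228.30.33: bits 1011100111100100 walk d0:H1→d1:-→d2:-→d3:-→d4:-→d5:-→d6:-→d7:-→d8:-→d9:-→d10:-→d11:-→d12:-→d13:-→d14:-→d15:-→d16:H4 -> H4
  lookup 185.228.46.113: bits 1011100111100100 walk d0:H1→d1:-→d2:-→d3:-→d4:-→d5:-→d6:-→d7:-→d8:-→d9:-→d10:-→d11:-→d12:-→d13:-→d14:-→d15:-→d16:H4 -> H4
  add 185.228.102.0/24 -> H2 at depth 24
  lookup 185.228.0.13: bits 10111001111001000 walk d0:H1→d1:-→d2:-→d3:-→d4:-→d5:-→d6:-→d7:-→d8:-→d9:-→d10:-→d11:-→d12:-→d13:-→d14:-→d15:-→d16:H4→d17:- -> H4
  add 73.139.8.208/28 -> H1 at depth 28
  lookup 185.228.102.67: bits 101110011110010001100110 walk d0:H1→d1:-→d2:-→d3:-→d4:-→d5:-→d6:-→d7:-→d8:-→d9:-→d10:-→d11:-→d12:-→d13:-→d14:-→d15:-→d16:H4→d17:-→d18:-→d19:-→d20:-→d21:-→d22:-→d23:-→d24:H2 -> H2
  add 110.104.0.0/16 -> H3 at depth 16
  lookup 185.228.102.0: bits 101110011110010001100110 walk d0:H1→d1:-→d2:-→d3:-→d4:-→d5:-→d6:-→d7:-→d8:-→d9:-→d10:-→d11:-→d12:-→d13:-→d14:-→d15:-→d16:H4→d17:-→d18:-→d19:-→d20:-→d21:-→d22:-→d23:-→d24:H2 -> H2
  del 73.139.8.208/28 (clear depth 28)
  add 53.35.0.0/16 -> H3 at depth 16
  add 53.35.144.0/20 -> H4 at depth 20
  add 0.0.0.0/0 -> H4 at depth 0
  add 110.104.128.0/20 -> H1 at depth 20
  lookup 185.228.102.0: bits 101110011110010001100110 walk d0:H4→d1:-→d2:-→d3:-→d4:-→d5:-→d6:-→d7:-→d8:-→d9:-→d10:-→d11:-→d12:-→d13:-→d14:-→d15:-→d16:H4→d17:-→d18:-→d19:-→d20:-→d21:-→d22:-→d23:-→d24:H2 -> H2
  lookup 110.104.1.120: bits 0110111001101000 walk d0:H4→d1:-→d2:-→d3:-→d4:-→d5:-→d6:-→d7:-→d8:-→d9:-→d10:-→d11:-→d12:-→d13:-→d14:-→d15:H4→d16:H3 -> H3
  add 110.0.0.0/8 -> H0 at depth 8
  lookup 110.104.0.3: bits 0110111001101000 walk d0:H4→d1:-→d2:-→d3:-→d4:-→d5:-→d6:-→d7:-→d8:H0→d9:-→d10:-→d11:-→d12:-→d13:-→d14:-→d15:H4→d16:H3 -> H3

== LOOKUPS ==
["H1","H1","H4","H1","H4","H1","H4","H4","H4","H2","H2","H2","H3","H3"]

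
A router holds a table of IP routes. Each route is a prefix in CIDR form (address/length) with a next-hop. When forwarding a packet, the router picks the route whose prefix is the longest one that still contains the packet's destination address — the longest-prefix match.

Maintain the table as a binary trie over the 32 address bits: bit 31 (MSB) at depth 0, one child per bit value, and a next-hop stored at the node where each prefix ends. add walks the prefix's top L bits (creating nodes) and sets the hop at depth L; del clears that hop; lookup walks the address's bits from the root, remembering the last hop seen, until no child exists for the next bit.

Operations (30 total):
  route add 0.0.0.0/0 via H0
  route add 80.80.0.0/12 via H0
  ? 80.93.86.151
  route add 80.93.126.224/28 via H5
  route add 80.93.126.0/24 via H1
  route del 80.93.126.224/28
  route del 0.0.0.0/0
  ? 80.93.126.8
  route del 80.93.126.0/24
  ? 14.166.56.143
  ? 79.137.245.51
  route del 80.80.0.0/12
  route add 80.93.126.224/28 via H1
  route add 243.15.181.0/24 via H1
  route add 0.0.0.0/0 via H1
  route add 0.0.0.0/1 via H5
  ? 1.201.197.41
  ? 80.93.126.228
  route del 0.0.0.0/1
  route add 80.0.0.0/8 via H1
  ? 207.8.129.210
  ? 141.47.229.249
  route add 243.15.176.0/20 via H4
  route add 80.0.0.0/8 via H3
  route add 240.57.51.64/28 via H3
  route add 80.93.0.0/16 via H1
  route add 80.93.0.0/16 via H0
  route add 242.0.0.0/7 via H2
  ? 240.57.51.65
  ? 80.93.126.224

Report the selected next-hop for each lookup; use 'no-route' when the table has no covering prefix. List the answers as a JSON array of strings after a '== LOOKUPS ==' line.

Process each operation:
  + 0.0.0.0/0 (H0) depth=0
  + 80.80.0.0/12 (H0) depth=12
  Q 80.93.86.151: descend 010100000101 ; hops seen [H0,H0] ; pick H0
  + 80.93.126.224/28 (H5) depth=28
  + 80.93.126.0/24 (H1) depth=24
  - 80.93.126.224/28 clear@28
  - 0.0.0.0/0 clear@0
  Q 80.93.126.8: descend 010100000101110101111110 ; hops seen [H0,H1] ; pick H1
  - 80.93.126.0/24 clear@24
  Q 14.166.56.143: descend 0 ; hops seen [∅] ; pick no-route
  Q 79.137.245.51: descend 010 ; hops seen [∅] ; pick no-route
  - 80.80.0.0/12 clear@12
  + 80.93.126.224/28 (H1) depth=28
  + 243.15.181.0/24 (H1) depth=24
  + 0.0.0.0/0 (H1) depth=0
  + 0.0.0.0/1 (H5) depth=1
  Q 1.201.197.41: descend 0 ; hops seen [H1,H5] ; pick H5
  Q 80.93.126.228: descend 0101000001011101011111101110 ; hops seen [H1,H5,H1] ; pick H1
  - 0.0.0.0/1 clear@1
  + 80.0.0.0/8 (H1) depth=8
  Q 207.8.129.210: descend 11 ; hops seen [H1] ; pick H1
  Q 141.47.229.249: descend 1 ; hops seen [H1] ; pick H1
  + 243.15.176.0/20 (H4) depth=20
  + 80.0.0.0/8 (H3) depth=8
  + 240.57.51.64/28 (H3) depth=28
  + 80.93.0.0/16 (H1) depth=16
  + 80.93.0.0/16 (H0) depth=16
  + 242.0.0.0/7 (H2) depth=7
  Q 240.57.51.65: descend 1111000000111001001100110100 ; hops seen [H1,H3] ; pick H3
  Q 80.93.126.224: descend 0101000001011101011111101110 ; hops seen [H1,H3,H0,H1] ; pick H1

== LOOKUPS ==
["H0","H1","no-route","no-route","H5","H1","H1","H1","H3","H1"]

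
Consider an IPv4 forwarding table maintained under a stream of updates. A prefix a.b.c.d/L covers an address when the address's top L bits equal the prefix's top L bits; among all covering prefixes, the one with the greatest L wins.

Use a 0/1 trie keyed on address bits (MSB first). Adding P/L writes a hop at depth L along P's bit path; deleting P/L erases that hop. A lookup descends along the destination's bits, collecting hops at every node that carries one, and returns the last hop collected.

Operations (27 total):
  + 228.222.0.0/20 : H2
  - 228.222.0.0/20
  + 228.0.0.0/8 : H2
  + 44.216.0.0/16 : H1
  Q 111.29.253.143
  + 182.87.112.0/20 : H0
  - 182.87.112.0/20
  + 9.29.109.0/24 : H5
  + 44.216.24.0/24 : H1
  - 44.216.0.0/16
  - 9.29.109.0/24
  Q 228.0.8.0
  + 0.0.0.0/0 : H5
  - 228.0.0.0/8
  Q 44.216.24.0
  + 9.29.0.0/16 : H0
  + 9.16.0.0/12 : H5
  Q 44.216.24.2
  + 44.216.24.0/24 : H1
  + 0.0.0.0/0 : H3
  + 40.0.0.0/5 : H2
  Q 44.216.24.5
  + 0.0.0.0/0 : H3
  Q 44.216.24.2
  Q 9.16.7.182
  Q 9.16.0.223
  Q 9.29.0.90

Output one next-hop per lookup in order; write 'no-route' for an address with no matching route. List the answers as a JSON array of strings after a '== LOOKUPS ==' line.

Apply in order:
  add 228.222.0.0/20 -> H2 at depth 20
  - 228.222.0.0/20 clear@20
  add 228.0.0.0/8 -> H2 at depth 8
  add 44.216.0.0/16 -> H1 at depth 16
  lookup 111.29.253.143: bits 0 walk d0:-→d1:- -> no-route
  add 182.87.112.0/20 -> H0 at depth 20
  - 182.87.112.0/20 clear@20
  add 9.29.109.0/24 -> H5 at depth 24
  add 44.216.24.0/24 -> H1 at depth 24
  - 44.216.0.0/16 clear@16
  - 9.29.109.0/24 clear@24
  lookup 228.0.8.0: bits 11100100 walk d0:-→d1:-→d2:-→d3:-→d4:-→d5:-→d6:-→d7:-→d8:H2 -> H2
  add 0.0.0.0/0 -> H5 at depth 0
  - 228.0.0.0/8 clear@8
  lookup 44.216.24.0: bits 001011001101100000011000 walk d0:H5→d1:-→d2:-→d3:-→d4:-→d5:-→d6:-→d7:-→d8:-→d9:-→d10:-→d11:-→d12:-→d13:-→d14:-→d15:-→d16:-→d17:-→d18:-→d19:-→d20:-→d21:-→d22:-→d23:-→d24:H1 -> H1
  add 9.29.0.0/16 -> H0 at depth 16
  add 9.16.0.0/12 -> H5 at depth 12
  lookup 44.216.24.2: bits 001011001101100000011000 walk d0:H5→d1:-→d2:-→d3:-→d4:-→d5:-→d6:-→d7:-→d8:-→d9:-→d10:-→d11:-→d12:-→d13:-→d14:-→d15:-→d16:-→d17:-→d18:-→d19:-→d20:-→d21:-→d22:-→d23:-→d24:H1 -> H1
  add 44.216.24.0/24 -> H1 at depth 24
  add 0.0.0.0/0 -> H3 at depth 0
  add 40.0.0.0/5 -> H2 at depth 5
  lookup 44.216.24.5: bits 001011001101100000011000 walk d0:H3→d1:-→d2:-→d3:-→d4:-→d5:H2→d6:-→d7:-→d8:-→d9:-→d10:-→d11:-→d12:-→d13:-→d14:-→d15:-→d16:-→d17:-→d18:-→d19:-→d20:-→d21:-→d22:-→d23:-→d24:H1 -> H1
  add 0.0.0.0/0 -> H3 at depth 0
  lookup 44.216.24.2: bits 001011001101100000011000 walk d0:H3→d1:-→d2:-→d3:-→d4:-→d5:H2→d6:-→d7:-→d8:-→d9:-→d10:-→d11:-→d12:-→d13:-→d14:-→d15:-→d16:-→d17:-→d18:-→d19:-→d20:-→d21:-→d22:-→d23:-→d24:H1 -> H1
  lookup 9.16.7.182: bits 000010010001 walk d0:H3→d1:-→d2:-→d3:-→d4:-→d5:-→d6:-→d7:-→d8:-→d9:-→d10:-→d11:-→d12:H5 -> H5
  lookup 9.16.0.223: bits 000010010001 walk d0:H3→d1:-→d2:-→d3:-→d4:-→d5:-→d6:-→d7:-→d8:-→d9:-→d10:-→d11:-→d12:H5 -> H5
  lookup 9.29.0.90: bits 00001001000111010 walk d0:H3→d1:-→d2:-→d3:-→d4:-→d5:-→d6:-→d7:-→d8:-→d9:-→d10:-→d11:-→d12:H5→d13:-→d14:-→d15:-→d16:H0→d17:- -> H0

== LOOKUPS ==
["no-route","H2","H1","H1","H1","H1","H5","H5","H0"]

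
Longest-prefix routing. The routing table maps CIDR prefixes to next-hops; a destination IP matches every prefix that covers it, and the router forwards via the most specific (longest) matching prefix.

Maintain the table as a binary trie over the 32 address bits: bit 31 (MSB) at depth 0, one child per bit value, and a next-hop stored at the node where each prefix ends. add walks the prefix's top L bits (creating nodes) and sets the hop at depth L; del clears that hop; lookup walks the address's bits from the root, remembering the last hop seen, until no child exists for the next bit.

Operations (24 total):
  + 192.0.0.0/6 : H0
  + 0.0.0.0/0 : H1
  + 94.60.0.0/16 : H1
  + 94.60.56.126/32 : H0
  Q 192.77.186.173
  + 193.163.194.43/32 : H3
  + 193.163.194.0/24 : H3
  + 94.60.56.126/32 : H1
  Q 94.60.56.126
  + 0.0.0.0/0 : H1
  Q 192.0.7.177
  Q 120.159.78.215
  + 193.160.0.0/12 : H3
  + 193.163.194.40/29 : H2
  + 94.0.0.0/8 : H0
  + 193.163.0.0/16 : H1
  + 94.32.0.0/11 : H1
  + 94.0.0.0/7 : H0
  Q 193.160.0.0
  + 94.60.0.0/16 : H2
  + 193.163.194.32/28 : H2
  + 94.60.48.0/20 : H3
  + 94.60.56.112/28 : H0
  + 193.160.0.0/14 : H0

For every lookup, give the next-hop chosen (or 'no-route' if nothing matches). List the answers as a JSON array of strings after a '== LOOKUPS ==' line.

Trace:
  + 192.0.0.0/6 (H0) depth=6
  + 0.0.0.0/0 (H1) depth=0
  + 94.60.0.0/16 (H1) depth=16
  + 94.60.56.126/32 (H0) depth=32
  lookup 192.77.186.173: bits 110000 walk d0:H1→d1:-→d2:-→d3:-→d4:-→d5:-→d6:H0 -> H0
  + 193.163.194.43/32 (H3) depth=32
  + 193.163.194.0/24 (H3) depth=24
  + 94.60.56.126/32 (H1) depth=32
  lookup 94.60.56.126: bits 01011110001111000011100001111110 walk d0:H1→d1:-→d2:-→d3:-→d4:-→d5:-→d6:-→d7:-→d8:-→d9:-→d10:-→d11:-→d12:-→d13:-→d14:-→d15:-→d16:H1→d17:-→d18:-→d19:-→d20:-→d21:-→d22:-→d23:-→d24:-→d25:-→d26:-→d27:-→d28:-→d29:-→d30:-→d31:-→d32:H1 -> H1
  + 0.0.0.0/0 (H1) depth=0
  lookup 192.0.7.177: bits 1100000 walk d0:H1→d1:-→d2:-→d3:-→d4:-→d5:-→d6:H0→d7:- -> H0
  lookup 120.159.78.215: bits 01 walk d0:H1→d1:-→d2:- -> H1
  + 193.160.0.0/12 (H3) depth=12
  + 193.163.194.40/29 (H2) depth=29
  + 94.0.0.0/8 (H0) depth=8
  + 193.163.0.0/16 (H1) depth=16
  + 94.32.0.0/11 (H1) depth=11
  + 94.0.0.0/7 (H0) depth=7
  lookup 193.160.0.0: bits 11000001101000 walk d0:H1→d1:-→d2:-→d3:-→d4:-→d5:-→d6:H0→d7:-→d8:-→d9:-→d10:-→d11:-→d12:H3→d13:-→d14:- -> H3
  + 94.60.0.0/16 (H2) depth=16
  + 193.163.194.32/28 (H2) depth=28
  + 94.60.48.0/20 (H3) depth=20
  + 94.60.56.112/28 (H0) depth=28
  + 193.160.0.0/14 (H0) depth=14

== LOOKUPS ==
["H0","H1","H0","H1","H3"]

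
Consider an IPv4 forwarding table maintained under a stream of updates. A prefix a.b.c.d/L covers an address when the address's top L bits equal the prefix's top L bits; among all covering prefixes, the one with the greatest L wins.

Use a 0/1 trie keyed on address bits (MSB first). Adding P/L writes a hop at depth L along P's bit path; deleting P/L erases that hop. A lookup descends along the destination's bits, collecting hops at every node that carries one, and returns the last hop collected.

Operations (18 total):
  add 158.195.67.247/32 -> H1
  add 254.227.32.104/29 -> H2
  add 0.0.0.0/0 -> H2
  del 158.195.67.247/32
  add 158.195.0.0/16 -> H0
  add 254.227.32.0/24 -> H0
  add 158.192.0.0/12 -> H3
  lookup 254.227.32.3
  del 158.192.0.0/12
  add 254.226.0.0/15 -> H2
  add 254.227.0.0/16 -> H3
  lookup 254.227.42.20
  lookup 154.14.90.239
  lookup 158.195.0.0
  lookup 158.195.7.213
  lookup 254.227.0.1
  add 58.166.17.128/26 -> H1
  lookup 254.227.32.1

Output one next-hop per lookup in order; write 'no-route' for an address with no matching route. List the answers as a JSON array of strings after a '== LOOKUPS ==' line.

Process each operation:
  + 158.195.67.247/32 (H1) depth=32
  + 254.227.32.104/29 (H2) depth=29
  + 0.0.0.0/0 (H2) depth=0
  - 158.195.67.247/32 clear@32
  + 158.195.0.0/16 (H0) depth=16
  + 254.227.32.0/24 (H0) depth=24
  + 158.192.0.0/12 (H3) depth=12
  Q 254.227.32.3: descend 1111111011100011001000000 ; hops seen [H2,H0] ; pick H0
  - 158.192.0.0/12 clear@12
  + 254.226.0.0/15 (H2) depth=15
  + 254.227.0.0/16 (H3) depth=16
  Q 254.227.42.20: descend 11111110111000110010 ; hops seen [H2,H2,H3] ; pick H3
  Q 154.14.90.239: descend 10011 ; hops seen [H2] ; pick H2
  Q 158.195.0.0: descend 10011110110000110 ; hops seen [H2,H0] ; pick H0
  Q 158.195.7.213: descend 10011110110000110 ; hops seen [H2,H0] ; pick H0
  Q 254.227.0.1: descend 111111101110001100 ; hops seen [H2,H2,H3] ; pick H3
  + 58.166.17.128/26 (H1) depth=26
  Q 254.227.32.1: descend 1111111011100011001000000 ; hops seen [H2,H2,H3,H0] ; pick H0

== LOOKUPS ==
["H0","H3","H2","H0","H0","H3","H0"]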